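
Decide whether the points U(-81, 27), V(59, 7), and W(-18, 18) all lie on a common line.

Yes

UV = (140, -20), UW = (63, -9).
Checking proportionality: UW = 9/20·UV, so the vectors are parallel and the points are collinear.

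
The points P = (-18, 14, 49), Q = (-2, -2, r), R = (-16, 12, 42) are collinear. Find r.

-7

Collinearity requires PQ × PR = 0; each component is linear in r.
The x-component gives (2)r + (14) = 0, so r = -7.
The remaining components then also vanish.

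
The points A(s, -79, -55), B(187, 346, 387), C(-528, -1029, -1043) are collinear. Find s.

Collinearity requires AB × AC = 0; each component is linear in s.
The y-component gives (-1430)s + (-48620) = 0, so s = -34.
The remaining components then also vanish.

-34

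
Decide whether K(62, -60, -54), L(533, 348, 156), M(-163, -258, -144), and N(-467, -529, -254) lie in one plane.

A normal to the plane through K, L, M is n = KL × KM = (4860, -4860, -1458).
The plane has equation n·P = 671652. For N: n·N = 671652.
Equal, so N lies in the plane and all four are coplanar.

Yes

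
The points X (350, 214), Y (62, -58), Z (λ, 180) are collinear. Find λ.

Collinearity: (Z − X) must be parallel to (Y − X) = (-288, -272).
Cross-multiplying the components: (λ − 350)·(-272) = (-34)·(-288).
Solving gives λ = 314.

314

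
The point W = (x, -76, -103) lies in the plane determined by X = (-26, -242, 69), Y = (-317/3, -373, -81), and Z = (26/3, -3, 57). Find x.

Coplanarity requires XY · (XZ × XW) = 0.
XY = (-239/3, -131, -150), XZ = (104/3, 239, -12); the triple product is linear in x with coefficient 37422 and constant term 2444904.
Setting it to zero: x = -196/3.

-196/3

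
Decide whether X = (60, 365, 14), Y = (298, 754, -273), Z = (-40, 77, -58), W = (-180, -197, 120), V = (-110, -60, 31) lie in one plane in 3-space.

No

The plane through X, Y, Z has normal n = XY × XZ = (-110664, 45836, -29644) and equation n·P = 9675284.
Checking the remaining points: n·W = 7332548, n·V = 8503916.
Since n·W = 7332548 ≠ 9675284, W is off the plane and the points are not all coplanar.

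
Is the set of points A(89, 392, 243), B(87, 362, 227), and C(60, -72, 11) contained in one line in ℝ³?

AB = (-2, -30, -16), AC = (-29, -464, -232).
Comparing components 2 and 3: (-30)(-232) − (-16)(-464) = -464 ≠ 0, so AB and AC are not parallel and the points are not collinear.

No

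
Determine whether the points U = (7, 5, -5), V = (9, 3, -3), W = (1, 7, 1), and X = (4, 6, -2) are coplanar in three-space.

Yes

A normal to the plane through U, V, W is n = UV × UW = (-16, -24, -8).
The plane has equation n·P = -192. For X: n·X = -192.
Equal, so X lies in the plane and all four are coplanar.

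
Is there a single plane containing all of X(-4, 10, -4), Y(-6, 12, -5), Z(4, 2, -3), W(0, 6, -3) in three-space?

Yes

A normal to the plane through X, Y, Z is n = XY × XZ = (-6, -6, 0).
The plane has equation n·P = -36. For W: n·W = -36.
Equal, so W lies in the plane and all four are coplanar.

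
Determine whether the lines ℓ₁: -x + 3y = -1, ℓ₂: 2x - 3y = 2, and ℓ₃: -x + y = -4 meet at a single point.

The three lines meet at one point iff the augmented coefficient matrix [aᵢ bᵢ cᵢ] has rank < 3, i.e. its determinant vanishes.
Here the determinant is 9.
Nonzero, so no common point exists.

No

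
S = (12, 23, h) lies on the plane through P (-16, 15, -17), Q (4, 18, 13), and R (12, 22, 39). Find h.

44

The plane through P, Q, R has equation −42x − 280y + 56z = -4480.
Substituting S: (56)h + (-6944) = -4480, so h = 44.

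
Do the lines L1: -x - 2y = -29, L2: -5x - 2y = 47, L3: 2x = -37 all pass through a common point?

No

The three lines meet at one point iff the augmented coefficient matrix [aᵢ bᵢ cᵢ] has rank < 3, i.e. its determinant vanishes.
Here the determinant is -8.
Nonzero, so no common point exists.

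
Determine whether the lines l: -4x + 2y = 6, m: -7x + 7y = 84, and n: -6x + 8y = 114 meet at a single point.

The three lines meet at one point iff the augmented coefficient matrix [aᵢ bᵢ cᵢ] has rank < 3, i.e. its determinant vanishes.
Here the determinant is 0.
It vanishes, so the lines are concurrent at (9, 21).

Yes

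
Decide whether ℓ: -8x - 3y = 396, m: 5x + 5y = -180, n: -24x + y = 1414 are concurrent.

No

Intersecting ℓ and m: solving the 2×2 system gives (x, y) = (-288/5, 108/5).
Substitute into n: (-24)(-288/5) + (1)(108/5) = 1404.
But n requires 1414 ≠ 1404, so the three lines have no common point.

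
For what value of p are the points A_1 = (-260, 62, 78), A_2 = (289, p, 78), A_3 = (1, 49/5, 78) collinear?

-239/5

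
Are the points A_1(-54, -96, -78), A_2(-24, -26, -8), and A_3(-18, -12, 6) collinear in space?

A_1A_2 = (30, 70, 70), A_1A_3 = (36, 84, 84).
Each component of A_1A_3 is 6/5 times the corresponding component of A_1A_2, so A_1A_3 = 6/5·A_1A_2 and the points are collinear.

Yes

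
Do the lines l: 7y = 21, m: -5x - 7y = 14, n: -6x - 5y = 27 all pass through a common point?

Yes

Lines aᵢx + bᵢy = cᵢ with pairwise distinct directions are concurrent exactly when det[aᵢ bᵢ cᵢ] = 0.
Here the determinant is 0.
It vanishes, so the lines are concurrent at (-7, 3).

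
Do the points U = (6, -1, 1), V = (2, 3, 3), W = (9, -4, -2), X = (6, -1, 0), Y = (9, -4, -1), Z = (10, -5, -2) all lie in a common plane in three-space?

Yes

The plane through U, V, W has normal n = UV × UW = (-6, -6, 0) and equation n·P = -30.
Checking the remaining points: n·X = -30, n·Y = -30, n·Z = -30.
All equal -30, so all 6 points lie in one plane.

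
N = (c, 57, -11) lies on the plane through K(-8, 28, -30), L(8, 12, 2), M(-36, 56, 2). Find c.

A normal to the plane is n = KL × KM = (-1408, -1408, 0).
N lies in the plane iff n · KN = 0.
This gives (-1408)c + (-52096) = 0, so c = -37.

-37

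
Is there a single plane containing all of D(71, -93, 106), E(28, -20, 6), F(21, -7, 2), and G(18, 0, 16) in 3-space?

Yes

The four points are coplanar iff the 3×3 determinant with rows DE, DF, DG is zero.
Rows: (-43, 73, -100), (-50, 86, -104), (-53, 93, -90).
Expanding along the first row: (-43)(1932) − (73)(-1012) + (-100)(-92) = 0.
Zero determinant ⇒ coplanar.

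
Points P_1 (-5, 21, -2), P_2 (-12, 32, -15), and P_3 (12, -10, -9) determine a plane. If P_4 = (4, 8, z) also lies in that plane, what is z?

A normal to the plane is n = P_1P_2 × P_1P_3 = (-480, -270, 30).
P_4 lies in the plane iff n · P_1P_4 = 0.
This gives (30)z + (-750) = 0, so z = 25.

25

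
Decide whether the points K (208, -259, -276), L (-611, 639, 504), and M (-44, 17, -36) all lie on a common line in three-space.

KL = (-819, 898, 780), KM = (-252, 276, 240).
KL × KM = (240, 0, 252).
The cross product is nonzero, so the points do not lie on one line.

No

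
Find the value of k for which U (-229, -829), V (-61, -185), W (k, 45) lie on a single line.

-1

Collinearity: (W − U) must be parallel to (V − U) = (168, 644).
Cross-multiplying the components: (k − (-229))·(644) = (874)·(168).
Solving gives k = -1.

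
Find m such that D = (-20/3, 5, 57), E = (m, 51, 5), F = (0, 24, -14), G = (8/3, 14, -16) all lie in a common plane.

-28/3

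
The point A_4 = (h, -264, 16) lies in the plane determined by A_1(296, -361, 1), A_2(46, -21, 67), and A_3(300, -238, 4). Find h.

Coplanarity requires A_1A_2 · (A_1A_3 × A_1A_4) = 0.
A_1A_2 = (-250, 340, 66), A_1A_3 = (4, 123, 3); the triple product is linear in h with coefficient -7098 and constant term 1717716.
Setting it to zero: h = 242.

242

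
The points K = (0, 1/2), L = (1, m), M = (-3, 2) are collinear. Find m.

0

The three points are collinear iff det[KL; KM] = 0.
This determinant is linear in m: (3)m + (0) = 0, so m = 0.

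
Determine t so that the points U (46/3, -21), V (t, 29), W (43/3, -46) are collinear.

52/3

Collinearity: (V − U) must be parallel to (W − U) = (-1, -25).
Cross-multiplying the components: (t − 46/3)·(-25) = (50)·(-1).
Solving gives t = 52/3.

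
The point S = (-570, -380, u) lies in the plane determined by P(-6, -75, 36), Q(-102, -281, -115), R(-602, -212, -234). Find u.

A normal to the plane is n = PQ × PR = (34933, 64076, -109624).
S lies in the plane iff n · PS = 0.
This gives (-109624)u + (-35298928) = 0, so u = -322.

-322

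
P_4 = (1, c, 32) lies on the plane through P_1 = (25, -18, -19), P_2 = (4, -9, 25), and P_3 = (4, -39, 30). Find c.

The plane through P_1, P_2, P_3 has equation 1365x + 105y + 630z = 20265.
Substituting P_4: (105)c + (21525) = 20265, so c = -12.

-12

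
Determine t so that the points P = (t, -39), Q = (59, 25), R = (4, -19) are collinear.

Collinearity: (P − Q) must be parallel to (R − Q) = (-55, -44).
Cross-multiplying the components: (t − 59)·(-44) = (-64)·(-55).
Solving gives t = -21.

-21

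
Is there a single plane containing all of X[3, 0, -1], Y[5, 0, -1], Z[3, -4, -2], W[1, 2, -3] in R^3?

No

With X as base: XY = (2, 0, 0), XZ = (0, -4, -1), XW = (-2, 2, -2).
XZ × XW = (10, 2, -8).
XY · (XZ × XW) = 20.
Since 20 ≠ 0, the four points are not coplanar.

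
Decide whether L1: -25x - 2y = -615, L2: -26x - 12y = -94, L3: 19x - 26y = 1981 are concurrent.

The three lines meet at one point iff the augmented coefficient matrix [aᵢ bᵢ cᵢ] has rank < 3, i.e. its determinant vanishes.
Here the determinant is 0.
It vanishes, so the lines are concurrent at (29, -55).

Yes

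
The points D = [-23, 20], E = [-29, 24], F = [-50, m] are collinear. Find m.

Collinearity: (F − D) must be parallel to (E − D) = (-6, 4).
Cross-multiplying the components: (m − 20)·(-6) = (-27)·(4).
Solving gives m = 38.

38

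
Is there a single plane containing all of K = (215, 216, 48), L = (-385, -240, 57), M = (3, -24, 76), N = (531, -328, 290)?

Yes

A normal to the plane through K, L, M is n = KL × KM = (-10608, 14892, 47328).
The plane has equation n·P = 3207696. For N: n·N = 3207696.
Equal, so N lies in the plane and all four are coplanar.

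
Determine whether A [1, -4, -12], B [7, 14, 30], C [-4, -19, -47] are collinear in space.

AB = (6, 18, 42), AC = (-5, -15, -35).
AB × AC = (0, 0, 0).
The cross product vanishes, so the three points are collinear.

Yes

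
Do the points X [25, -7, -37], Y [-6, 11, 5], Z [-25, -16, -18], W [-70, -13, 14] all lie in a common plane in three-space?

With X as base: XY = (-31, 18, 42), XZ = (-50, -9, 19), XW = (-95, -6, 51).
XZ × XW = (-345, 745, -555).
XY · (XZ × XW) = 795.
Since 795 ≠ 0, the four points are not coplanar.

No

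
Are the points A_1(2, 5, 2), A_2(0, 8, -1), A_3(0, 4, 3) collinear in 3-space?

A_1A_2 = (-2, 3, -3), A_1A_3 = (-2, -1, 1).
Comparing components 3 and 1: (-3)(-2) − (-2)(1) = 8 ≠ 0, so A_1A_2 and A_1A_3 are not parallel and the points are not collinear.

No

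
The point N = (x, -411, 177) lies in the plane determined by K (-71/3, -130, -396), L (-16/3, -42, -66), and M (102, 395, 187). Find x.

Coplanarity requires KL · (KM × KN) = 0.
KL = (55/3, 88, 330), KM = (377/3, 525, 583); the triple product is linear in x with coefficient -121946 and constant term -37071584/3.
Setting it to zero: x = -304/3.

-304/3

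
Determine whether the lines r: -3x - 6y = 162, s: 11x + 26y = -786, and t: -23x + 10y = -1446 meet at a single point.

The three lines meet at one point iff the augmented coefficient matrix [aᵢ bᵢ cᵢ] has rank < 3, i.e. its determinant vanishes.
Here the determinant is 0.
It vanishes, so the lines are concurrent at (42, -48).

Yes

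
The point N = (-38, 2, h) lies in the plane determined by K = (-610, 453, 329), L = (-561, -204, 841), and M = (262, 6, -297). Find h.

55

Coplanarity requires KL · (KM × KN) = 0.
KL = (49, -657, 512), KM = (872, -447, -626); the triple product is linear in h with coefficient 551001 and constant term -30305055.
Setting it to zero: h = 55.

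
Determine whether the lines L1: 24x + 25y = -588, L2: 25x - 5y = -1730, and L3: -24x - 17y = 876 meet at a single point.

The three lines meet at one point iff the augmented coefficient matrix [aᵢ bᵢ cᵢ] has rank < 3, i.e. its determinant vanishes.
Here the determinant is 0.
It vanishes, so the lines are concurrent at (-62, 36).

Yes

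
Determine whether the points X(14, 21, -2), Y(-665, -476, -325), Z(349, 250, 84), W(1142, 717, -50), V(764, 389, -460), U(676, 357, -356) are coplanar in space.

No

The plane through X, Y, Z has normal n = XY × XZ = (31225, -49811, 11004) and equation n·P = -630889.
Checking the remaining points: n·W = -605737, n·V = -582419, n·U = -591851.
Since n·W = -605737 ≠ -630889, W is off the plane and the points are not all coplanar.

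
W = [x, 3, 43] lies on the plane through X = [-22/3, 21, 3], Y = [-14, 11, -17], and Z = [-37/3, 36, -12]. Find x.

Coplanarity requires XY · (XZ × XW) = 0.
XY = (-20/3, -10, -20), XZ = (-5, 15, -15); the triple product is linear in x with coefficient 450 and constant term -2700.
Setting it to zero: x = 6.

6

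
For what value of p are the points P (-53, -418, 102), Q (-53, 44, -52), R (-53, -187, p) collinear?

Collinearity requires PQ × PR = 0; each component is linear in p.
The x-component gives (462)p + (-11550) = 0, so p = 25.
The remaining components then also vanish.

25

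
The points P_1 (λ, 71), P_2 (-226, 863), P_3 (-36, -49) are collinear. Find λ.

-61

Collinearity: (P_1 − P_2) must be parallel to (P_3 − P_2) = (190, -912).
Cross-multiplying the components: (λ − (-226))·(-912) = (-792)·(190).
Solving gives λ = -61.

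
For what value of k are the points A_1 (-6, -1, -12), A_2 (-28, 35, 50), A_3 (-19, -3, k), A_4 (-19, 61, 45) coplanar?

13

Normal to plane A_1A_2A_4: n = (-1792, 448, -896); plane equation n·P = 21056.
Requiring n·A_3 = 21056: (-896)k + (32704) = 21056.
So k = 13.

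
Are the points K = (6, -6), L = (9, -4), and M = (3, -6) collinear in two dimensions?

No

KL = (3, 2), KM = (-3, 0).
If collinear, KM would be a scalar multiple of KL. But (3)·(0) ≠ (2)·(-3) (difference 6), so they are not parallel; the points are not collinear.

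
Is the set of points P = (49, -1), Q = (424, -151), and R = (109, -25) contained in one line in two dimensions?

Yes

PQ = (375, -150), PR = (60, -24).
Checking proportionality: PR = 4/25·PQ, so the vectors are parallel and the points are collinear.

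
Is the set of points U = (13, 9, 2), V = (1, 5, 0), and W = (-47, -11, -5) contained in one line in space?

UV = (-12, -4, -2), UW = (-60, -20, -7).
UV × UW = (-12, 36, 0).
The cross product is nonzero, so the points do not lie on one line.

No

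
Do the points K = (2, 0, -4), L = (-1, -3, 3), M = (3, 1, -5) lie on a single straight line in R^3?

KL = (-3, -3, 7), KM = (1, 1, -1).
KL × KM = (-4, 4, 0).
The cross product is nonzero, so the points do not lie on one line.

No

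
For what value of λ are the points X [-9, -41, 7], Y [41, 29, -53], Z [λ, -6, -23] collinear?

16

Collinearity requires XY × XZ = 0; each component is linear in λ.
The y-component gives (-60)λ + (960) = 0, so λ = 16.
The remaining components then also vanish.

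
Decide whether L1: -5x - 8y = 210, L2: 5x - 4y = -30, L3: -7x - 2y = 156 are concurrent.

Yes

Lines aᵢx + bᵢy = cᵢ with pairwise distinct directions are concurrent exactly when det[aᵢ bᵢ cᵢ] = 0.
Here the determinant is 0.
It vanishes, so the lines are concurrent at (-18, -15).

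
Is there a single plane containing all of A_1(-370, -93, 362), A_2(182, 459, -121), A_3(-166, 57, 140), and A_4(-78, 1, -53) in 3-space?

The four points are coplanar iff the 3×3 determinant with rows A_1A_2, A_1A_3, A_1A_4 is zero.
Rows: (552, 552, -483), (204, 150, -222), (292, 94, -415).
Expanding along the first row: (552)(-41382) − (552)(-19836) + (-483)(-24624) = 0.
Zero determinant ⇒ coplanar.

Yes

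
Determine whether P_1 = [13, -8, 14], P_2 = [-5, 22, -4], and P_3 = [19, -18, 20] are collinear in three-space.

Yes

P_1P_2 = (-18, 30, -18), P_1P_3 = (6, -10, 6).
P_1P_2 × P_1P_3 = (0, 0, 0).
The cross product vanishes, so the three points are collinear.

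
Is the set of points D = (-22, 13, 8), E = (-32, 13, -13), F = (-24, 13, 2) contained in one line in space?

DE = (-10, 0, -21), DF = (-2, 0, -6).
DE × DF = (0, -18, 0).
The cross product is nonzero, so the points do not lie on one line.

No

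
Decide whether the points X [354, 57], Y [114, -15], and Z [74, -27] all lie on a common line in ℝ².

XY = (-240, -72), XZ = (-280, -84).
det[XY; XZ] = (-240)(-84) − (-72)(-280) = 0.
The determinant is zero, so the points are collinear.

Yes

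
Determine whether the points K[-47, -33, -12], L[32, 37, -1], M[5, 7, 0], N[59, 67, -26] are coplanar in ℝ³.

With K as base: KL = (79, 70, 11), KM = (52, 40, 12), KN = (106, 100, -14).
KM × KN = (-1760, 2000, 960).
KL · (KM × KN) = 11520.
Since 11520 ≠ 0, the four points are not coplanar.

No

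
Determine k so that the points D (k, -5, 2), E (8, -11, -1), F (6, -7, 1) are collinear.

5

Collinearity requires DE × DF = 0; each component is linear in k.
The y-component gives (2)k + (-10) = 0, so k = 5.
The remaining components then also vanish.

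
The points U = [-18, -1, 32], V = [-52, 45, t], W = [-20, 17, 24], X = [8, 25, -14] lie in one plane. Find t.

46

The points are coplanar iff UV · (UW × UX) = 0.
Expanding, this is linear in t: (-520)t + (23920) = 0.
So t = 46.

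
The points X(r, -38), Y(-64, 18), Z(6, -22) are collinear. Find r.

Collinearity: (X − Y) must be parallel to (Z − Y) = (70, -40).
Cross-multiplying the components: (r − (-64))·(-40) = (-56)·(70).
Solving gives r = 34.

34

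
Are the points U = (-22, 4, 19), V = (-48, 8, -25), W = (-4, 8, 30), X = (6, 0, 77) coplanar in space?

No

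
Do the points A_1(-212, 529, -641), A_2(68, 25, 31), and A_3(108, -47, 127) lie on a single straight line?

Yes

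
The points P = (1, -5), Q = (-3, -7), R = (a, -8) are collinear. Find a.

Collinearity: (R − P) must be parallel to (Q − P) = (-4, -2).
Cross-multiplying the components: (a − 1)·(-2) = (-3)·(-4).
Solving gives a = -5.

-5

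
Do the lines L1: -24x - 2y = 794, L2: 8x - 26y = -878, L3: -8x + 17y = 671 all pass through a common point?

Yes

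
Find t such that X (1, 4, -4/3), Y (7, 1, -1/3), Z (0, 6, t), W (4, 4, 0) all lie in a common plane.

-2/3

Normal to plane XYW: n = (-4, -5, 9); plane equation n·P = -36.
Requiring n·Z = -36: (9)t + (-30) = -36.
So t = -2/3.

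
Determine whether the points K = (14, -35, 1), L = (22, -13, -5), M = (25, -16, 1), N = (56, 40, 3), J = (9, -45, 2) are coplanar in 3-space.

The plane through K, L, M has normal n = KL × KM = (114, -66, -90) and equation n·P = 3816.
Checking the remaining points: n·N = 3474, n·J = 3816.
Since n·N = 3474 ≠ 3816, N is off the plane and the points are not all coplanar.

No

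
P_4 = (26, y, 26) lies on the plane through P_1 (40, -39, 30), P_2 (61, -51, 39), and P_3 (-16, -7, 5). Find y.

A normal to the plane is n = P_1P_2 × P_1P_3 = (12, 21, 0).
P_4 lies in the plane iff n · P_1P_4 = 0.
This gives (21)y + (651) = 0, so y = -31.

-31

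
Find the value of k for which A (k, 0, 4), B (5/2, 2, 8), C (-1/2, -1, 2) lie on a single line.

1/2

Direction BC = (-3, -3, -6). From the y-coordinate of A, the parameter along the line is τ = (0 − 2)/(-3) = 2/3.
Then k = 5/2 + 2/3·(-3) = 1/2.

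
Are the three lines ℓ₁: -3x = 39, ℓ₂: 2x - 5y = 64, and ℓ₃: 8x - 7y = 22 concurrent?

Yes

Lines aᵢx + bᵢy = cᵢ with pairwise distinct directions are concurrent exactly when det[aᵢ bᵢ cᵢ] = 0.
Here the determinant is 0.
It vanishes, so the lines are concurrent at (-13, -18).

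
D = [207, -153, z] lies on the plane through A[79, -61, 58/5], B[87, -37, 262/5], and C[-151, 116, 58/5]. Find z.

A normal to the plane is n = AB × AC = (-36108/5, -9384, 6936).
D lies in the plane iff n · AD = 0.
This gives (6936)z + (-707472/5) = 0, so z = 102/5.

102/5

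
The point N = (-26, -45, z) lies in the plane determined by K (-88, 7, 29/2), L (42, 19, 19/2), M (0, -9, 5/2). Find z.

-17/2

A normal to the plane is n = KL × KM = (-224, 1120, -3136).
N lies in the plane iff n · KN = 0.
This gives (-3136)z + (-26656) = 0, so z = -17/2.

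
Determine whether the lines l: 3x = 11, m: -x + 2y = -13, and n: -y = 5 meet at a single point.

Lines aᵢx + bᵢy = cᵢ with pairwise distinct directions are concurrent exactly when det[aᵢ bᵢ cᵢ] = 0.
Here the determinant is 2.
Nonzero, so no common point exists.

No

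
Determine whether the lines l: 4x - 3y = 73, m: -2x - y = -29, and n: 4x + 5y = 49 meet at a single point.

Intersecting l and m: solving the 2×2 system gives (x, y) = (16, -3).
Substitute into n: (4)(16) + (5)(-3) = 49.
This equals 49, so (16, -3) lies on all three lines and they are concurrent.

Yes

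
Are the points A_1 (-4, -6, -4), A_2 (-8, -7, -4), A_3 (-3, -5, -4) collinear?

A_1A_2 = (-4, -1, 0), A_1A_3 = (1, 1, 0).
A_1A_2 × A_1A_3 = (0, 0, -3).
The cross product is nonzero, so the points do not lie on one line.

No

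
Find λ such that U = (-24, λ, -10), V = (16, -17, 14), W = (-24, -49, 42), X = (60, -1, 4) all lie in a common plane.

Coplanarity ⇔ det[UV; UW; UX] = 0.
Expanding, this is linear in λ: (-832)λ + (-832) = 0.
So λ = -1.

-1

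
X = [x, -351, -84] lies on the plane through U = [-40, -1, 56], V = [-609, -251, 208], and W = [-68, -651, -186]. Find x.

-33

Coplanarity requires UV · (UW × UX) = 0.
UV = (-569, -250, 152), UW = (-28, -650, -242); the triple product is linear in x with coefficient 159300 and constant term 5256900.
Setting it to zero: x = -33.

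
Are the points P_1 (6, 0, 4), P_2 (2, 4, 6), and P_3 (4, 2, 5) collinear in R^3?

P_1P_2 = (-4, 4, 2), P_1P_3 = (-2, 2, 1).
P_1P_2 × P_1P_3 = (0, 0, 0).
The cross product vanishes, so the three points are collinear.

Yes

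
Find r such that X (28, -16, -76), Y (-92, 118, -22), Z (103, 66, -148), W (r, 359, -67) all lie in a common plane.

-107

Coplanarity ⇔ det[XY; XZ; XW] = 0.
Expanding, this is linear in r: (-14076)r + (-1506132) = 0.
So r = -107.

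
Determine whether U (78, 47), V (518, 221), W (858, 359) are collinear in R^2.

No

UV = (440, 174), UW = (780, 312).
Twice the signed area of △UVW is (440)(312) − (174)(780) = 1560.
The area is nonzero, so the three points are not collinear.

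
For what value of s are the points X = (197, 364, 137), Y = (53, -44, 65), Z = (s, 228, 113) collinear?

Collinearity requires XY × XZ = 0; each component is linear in s.
The y-component gives (-72)s + (10728) = 0, so s = 149.
The remaining components then also vanish.

149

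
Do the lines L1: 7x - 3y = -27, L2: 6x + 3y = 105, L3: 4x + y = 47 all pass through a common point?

Yes

The three lines meet at one point iff the augmented coefficient matrix [aᵢ bᵢ cᵢ] has rank < 3, i.e. its determinant vanishes.
Here the determinant is 0.
It vanishes, so the lines are concurrent at (6, 23).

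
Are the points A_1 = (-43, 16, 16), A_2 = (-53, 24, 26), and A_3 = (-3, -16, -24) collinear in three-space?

A_1A_2 = (-10, 8, 10), A_1A_3 = (40, -32, -40).
A_1A_2 × A_1A_3 = (0, 0, 0).
The cross product vanishes, so the three points are collinear.

Yes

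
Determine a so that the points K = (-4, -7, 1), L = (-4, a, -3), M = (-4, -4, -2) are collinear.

-3

Collinearity requires KL × KM = 0; each component is linear in a.
The x-component gives (-3)a + (-9) = 0, so a = -3.
The remaining components then also vanish.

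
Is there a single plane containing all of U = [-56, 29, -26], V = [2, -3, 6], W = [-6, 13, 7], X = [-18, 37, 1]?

The four points are coplanar iff the 3×3 determinant with rows UV, UW, UX is zero.
Rows: (58, -32, 32), (50, -16, 33), (38, 8, 27).
Expanding along the first row: (58)(-696) − (-32)(96) + (32)(1008) = -5040.
Nonzero ⇒ not coplanar.

No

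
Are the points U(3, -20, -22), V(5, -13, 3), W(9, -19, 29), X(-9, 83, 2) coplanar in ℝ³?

Yes

The four points are coplanar iff the 3×3 determinant with rows UV, UW, UX is zero.
Rows: (2, 7, 25), (6, 1, 51), (-12, 103, 24).
Expanding along the first row: (2)(-5229) − (7)(756) + (25)(630) = 0.
Zero determinant ⇒ coplanar.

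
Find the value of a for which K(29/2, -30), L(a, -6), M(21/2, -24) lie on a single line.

-3/2

Collinearity: (L − K) must be parallel to (M − K) = (-4, 6).
Cross-multiplying the components: (a − 29/2)·(6) = (24)·(-4).
Solving gives a = -3/2.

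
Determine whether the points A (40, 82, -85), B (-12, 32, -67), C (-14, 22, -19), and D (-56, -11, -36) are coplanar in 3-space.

A normal to the plane through A, B, C is n = AB × AC = (-2220, 2460, 420).
The plane has equation n·P = 77220. For D: n·D = 82140.
82140 ≠ 77220, so D is off the plane.

No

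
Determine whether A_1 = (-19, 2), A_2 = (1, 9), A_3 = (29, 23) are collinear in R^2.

No

A_1A_2 = (20, 7), A_1A_3 = (48, 21).
If collinear, A_1A_3 would be a scalar multiple of A_1A_2. But (20)·(21) ≠ (7)·(48) (difference 84), so they are not parallel; the points are not collinear.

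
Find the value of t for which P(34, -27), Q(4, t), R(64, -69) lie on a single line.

The three points are collinear iff det[PQ; PR] = 0.
This determinant is linear in t: (-30)t + (450) = 0, so t = 15.

15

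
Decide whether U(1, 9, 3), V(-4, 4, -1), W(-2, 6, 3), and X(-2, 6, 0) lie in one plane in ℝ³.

Yes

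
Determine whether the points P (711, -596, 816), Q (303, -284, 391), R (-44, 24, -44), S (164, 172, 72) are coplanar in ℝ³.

With P as base: PQ = (-408, 312, -425), PR = (-755, 620, -860), PS = (-547, 768, -744).
PR × PS = (199200, -91300, -240700).
PQ · (PR × PS) = -7461700.
Since -7461700 ≠ 0, the four points are not coplanar.

No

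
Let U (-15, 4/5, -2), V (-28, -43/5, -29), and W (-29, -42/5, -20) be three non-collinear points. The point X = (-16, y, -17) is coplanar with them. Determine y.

The plane through U, V, W has equation −(396/5)x + 144y − 12z = 6636/5.
Substituting X: (144)y + (7356/5) = 6636/5, so y = -1.

-1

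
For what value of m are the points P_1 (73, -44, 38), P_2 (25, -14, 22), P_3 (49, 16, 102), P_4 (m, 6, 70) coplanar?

37

The points are coplanar iff P_1P_2 · (P_1P_3 × P_1P_4) = 0.
Expanding, this is linear in m: (2880)m + (-106560) = 0.
So m = 37.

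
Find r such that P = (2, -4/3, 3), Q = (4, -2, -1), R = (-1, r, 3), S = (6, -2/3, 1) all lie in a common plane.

Normal to plane PQS: n = (4, -12, 4); plane equation n·X = 36.
Requiring n·R = 36: (-12)r + (8) = 36.
So r = -7/3.

-7/3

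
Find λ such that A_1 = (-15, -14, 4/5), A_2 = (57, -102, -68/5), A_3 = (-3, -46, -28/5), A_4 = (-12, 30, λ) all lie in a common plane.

56/5

Normal to plane A_1A_2A_3: n = (512/5, 288, -1248); plane equation n·P = -32832/5.
Requiring n·A_4 = -32832/5: (-1248)λ + (37056/5) = -32832/5.
So λ = 56/5.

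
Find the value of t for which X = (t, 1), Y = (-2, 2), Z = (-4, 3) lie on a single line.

0

The three points are collinear iff det[XY; XZ] = 0.
This determinant is linear in t: (-1)t + (0) = 0, so t = 0.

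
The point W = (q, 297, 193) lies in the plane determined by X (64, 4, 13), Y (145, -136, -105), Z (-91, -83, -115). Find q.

Coplanarity requires XY · (XZ × XW) = 0.
XY = (81, -140, -118), XZ = (-155, -87, -128); the triple product is linear in q with coefficient 7654 and constant term 2732478.
Setting it to zero: q = -357.

-357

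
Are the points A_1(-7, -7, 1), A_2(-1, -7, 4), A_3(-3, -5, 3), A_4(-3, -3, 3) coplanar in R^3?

The four points are coplanar iff the 3×3 determinant with rows A_1A_2, A_1A_3, A_1A_4 is zero.
Rows: (6, 0, 3), (4, 2, 2), (4, 4, 2).
Expanding along the first row: (6)(-4) − (0)(0) + (3)(8) = 0.
Zero determinant ⇒ coplanar.

Yes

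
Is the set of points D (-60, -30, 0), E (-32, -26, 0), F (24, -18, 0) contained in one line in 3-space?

Yes

DE = (28, 4, 0), DF = (84, 12, 0).
DE × DF = (0, 0, 0).
The cross product vanishes, so the three points are collinear.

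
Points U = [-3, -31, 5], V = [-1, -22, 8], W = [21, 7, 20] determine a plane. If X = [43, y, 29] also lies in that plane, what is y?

The plane through U, V, W has equation 21x + 42y − 140z = -2065.
Substituting X: (42)y + (-3157) = -2065, so y = 26.

26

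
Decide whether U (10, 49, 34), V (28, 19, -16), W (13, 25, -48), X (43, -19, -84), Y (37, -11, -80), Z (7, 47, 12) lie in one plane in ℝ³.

The plane through U, V, W has normal n = UV × UW = (1260, 1326, -342) and equation n·P = 65946.
Checking the remaining points: n·X = 57714, n·Y = 59394, n·Z = 67038.
Since n·X = 57714 ≠ 65946, X is off the plane and the points are not all coplanar.

No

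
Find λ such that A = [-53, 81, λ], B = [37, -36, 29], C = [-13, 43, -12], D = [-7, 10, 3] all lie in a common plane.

The points are coplanar iff AB · (AC × AD) = 0.
Expanding, this is linear in λ: (-1176)λ + (-39984) = 0.
So λ = -34.

-34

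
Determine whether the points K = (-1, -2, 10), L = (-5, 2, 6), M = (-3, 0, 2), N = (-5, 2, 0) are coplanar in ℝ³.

With K as base: KL = (-4, 4, -4), KM = (-2, 2, -8), KN = (-4, 4, -10).
KM × KN = (12, 12, 0).
KL · (KM × KN) = 0.
The scalar triple product vanishes, so the four points are coplanar.

Yes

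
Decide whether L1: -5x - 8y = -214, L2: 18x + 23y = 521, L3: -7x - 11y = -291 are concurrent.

Yes

The three lines meet at one point iff the augmented coefficient matrix [aᵢ bᵢ cᵢ] has rank < 3, i.e. its determinant vanishes.
Here the determinant is 0.
It vanishes, so the lines are concurrent at (-26, 43).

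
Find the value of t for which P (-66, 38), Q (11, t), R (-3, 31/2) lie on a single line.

21/2

The three points are collinear iff det[PQ; PR] = 0.
This determinant is linear in t: (-63)t + (1323/2) = 0, so t = 21/2.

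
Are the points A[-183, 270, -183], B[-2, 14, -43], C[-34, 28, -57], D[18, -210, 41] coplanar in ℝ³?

The four points are coplanar iff the 3×3 determinant with rows AB, AC, AD is zero.
Rows: (181, -256, 140), (149, -242, 126), (201, -480, 224).
Expanding along the first row: (181)(6272) − (-256)(8050) + (140)(-22878) = -6888.
Nonzero ⇒ not coplanar.

No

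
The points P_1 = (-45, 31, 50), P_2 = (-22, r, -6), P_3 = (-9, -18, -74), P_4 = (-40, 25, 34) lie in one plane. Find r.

Normal to plane P_1P_3P_4: n = (40, -44, 29); plane equation n·P = -1714.
Requiring n·P_2 = -1714: (-44)r + (-1054) = -1714.
So r = 15.

15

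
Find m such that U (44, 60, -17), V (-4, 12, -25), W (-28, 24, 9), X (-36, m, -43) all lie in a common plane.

Normal to plane UVW: n = (-1536, 1824, -1728); plane equation n·P = 71232.
Requiring n·X = 71232: (1824)m + (129600) = 71232.
So m = -32.

-32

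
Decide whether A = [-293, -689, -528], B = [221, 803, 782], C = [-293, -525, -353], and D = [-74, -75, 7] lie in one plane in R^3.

The four points are coplanar iff the 3×3 determinant with rows AB, AC, AD is zero.
Rows: (514, 1492, 1310), (0, 164, 175), (219, 614, 535).
Expanding along the first row: (514)(-19710) − (1492)(-38325) + (1310)(-35916) = 0.
Zero determinant ⇒ coplanar.

Yes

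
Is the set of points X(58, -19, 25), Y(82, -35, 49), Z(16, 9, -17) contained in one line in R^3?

XY = (24, -16, 24), XZ = (-42, 28, -42).
XY × XZ = (0, 0, 0).
The cross product vanishes, so the three points are collinear.

Yes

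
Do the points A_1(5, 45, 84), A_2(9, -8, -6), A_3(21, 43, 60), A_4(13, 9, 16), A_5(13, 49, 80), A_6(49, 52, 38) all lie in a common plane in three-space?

Yes

The plane through A_1, A_2, A_3 has normal n = A_1A_2 × A_1A_3 = (1092, -1344, 840) and equation n·P = 15540.
Checking the remaining points: n·A_4 = 15540, n·A_5 = 15540, n·A_6 = 15540.
All equal 15540, so all 6 points lie in one plane.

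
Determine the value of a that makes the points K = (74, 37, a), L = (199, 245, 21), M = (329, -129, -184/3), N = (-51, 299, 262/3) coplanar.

65/3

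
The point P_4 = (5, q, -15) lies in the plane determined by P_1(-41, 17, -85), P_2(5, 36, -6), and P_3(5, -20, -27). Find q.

12

A normal to the plane is n = P_1P_2 × P_1P_3 = (4025, 966, -2576).
P_4 lies in the plane iff n · P_1P_4 = 0.
This gives (966)q + (-11592) = 0, so q = 12.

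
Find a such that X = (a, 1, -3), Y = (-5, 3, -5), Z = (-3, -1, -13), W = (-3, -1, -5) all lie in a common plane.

-4

The points are coplanar iff XY · (XZ × XW) = 0.
Expanding, this is linear in a: (32)a + (128) = 0.
So a = -4.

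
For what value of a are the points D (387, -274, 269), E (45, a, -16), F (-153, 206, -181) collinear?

Direction DF = (-540, 480, -450). From the x-coordinate of E, the parameter along the line is τ = (45 − 387)/(-540) = 19/30.
Then a = (-274) + 19/30·(480) = 30.

30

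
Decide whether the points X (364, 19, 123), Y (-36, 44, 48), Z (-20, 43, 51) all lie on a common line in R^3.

XY = (-400, 25, -75), XZ = (-384, 24, -72).
XY × XZ = (0, 0, 0).
The cross product vanishes, so the three points are collinear.

Yes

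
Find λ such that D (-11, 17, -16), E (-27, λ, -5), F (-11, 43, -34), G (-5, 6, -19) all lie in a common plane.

42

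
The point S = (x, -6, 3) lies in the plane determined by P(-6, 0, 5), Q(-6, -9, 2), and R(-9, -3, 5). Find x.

-6

Coplanarity requires PQ · (PR × PS) = 0.
PQ = (0, -9, -3), PR = (-3, -3, 0); the triple product is linear in x with coefficient -9 and constant term -54.
Setting it to zero: x = -6.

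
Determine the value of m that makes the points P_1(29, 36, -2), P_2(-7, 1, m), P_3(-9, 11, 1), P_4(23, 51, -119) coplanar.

Coplanarity ⇔ det[P_1P_2; P_1P_3; P_1P_4] = 0.
Expanding, this is linear in m: (-720)m + (51120) = 0.
So m = 71.

71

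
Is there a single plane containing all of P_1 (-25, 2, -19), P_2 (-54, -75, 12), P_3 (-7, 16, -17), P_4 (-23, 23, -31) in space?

Yes

With P_1 as base: P_1P_2 = (-29, -77, 31), P_1P_3 = (18, 14, 2), P_1P_4 = (2, 21, -12).
P_1P_3 × P_1P_4 = (-210, 220, 350).
P_1P_2 · (P_1P_3 × P_1P_4) = 0.
The scalar triple product vanishes, so the four points are coplanar.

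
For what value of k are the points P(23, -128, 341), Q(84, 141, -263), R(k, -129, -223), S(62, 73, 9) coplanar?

Normal to plane PQS: n = (32096, -3304, 1770); plane equation n·X = 1764690.
Requiring n·R = 1764690: (32096)k + (31506) = 1764690.
So k = 54.

54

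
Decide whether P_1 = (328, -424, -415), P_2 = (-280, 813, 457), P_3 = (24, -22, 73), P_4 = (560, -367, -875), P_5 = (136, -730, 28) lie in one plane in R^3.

The plane through P_1, P_2, P_3 has normal n = P_1P_2 × P_1P_3 = (253112, 31616, 131632) and equation n·P = 14988272.
Checking the remaining points: n·P_4 = 14961648, n·P_5 = 15029248.
Since n·P_4 = 14961648 ≠ 14988272, P_4 is off the plane and the points are not all coplanar.

No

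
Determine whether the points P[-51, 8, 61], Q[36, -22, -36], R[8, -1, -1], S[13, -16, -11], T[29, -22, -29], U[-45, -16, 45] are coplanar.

No

The plane through P, Q, R has normal n = PQ × PR = (987, -329, 987) and equation n·X = 7238.
Checking the remaining points: n·S = 7238, n·T = 7238, n·U = 5264.
Since n·U = 5264 ≠ 7238, U is off the plane and the points are not all coplanar.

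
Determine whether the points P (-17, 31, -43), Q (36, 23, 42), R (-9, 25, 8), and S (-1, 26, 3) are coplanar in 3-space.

The four points are coplanar iff the 3×3 determinant with rows PQ, PR, PS is zero.
Rows: (53, -8, 85), (8, -6, 51), (16, -5, 46).
Expanding along the first row: (53)(-21) − (-8)(-448) + (85)(56) = 63.
Nonzero ⇒ not coplanar.

No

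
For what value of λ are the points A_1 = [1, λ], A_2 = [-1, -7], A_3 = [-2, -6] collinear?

The three points are collinear iff det[A_1A_2; A_1A_3] = 0.
This determinant is linear in λ: (-1)λ + (-9) = 0, so λ = -9.

-9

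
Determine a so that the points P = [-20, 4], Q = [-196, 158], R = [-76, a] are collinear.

The three points are collinear iff det[PQ; PR] = 0.
This determinant is linear in a: (-176)a + (9328) = 0, so a = 53.

53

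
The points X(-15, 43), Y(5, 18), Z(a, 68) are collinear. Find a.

-35

The three points are collinear iff det[XY; XZ] = 0.
This determinant is linear in a: (25)a + (875) = 0, so a = -35.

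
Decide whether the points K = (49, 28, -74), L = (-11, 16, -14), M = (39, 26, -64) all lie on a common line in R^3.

KL = (-60, -12, 60), KM = (-10, -2, 10).
Each component of KM is 1/6 times the corresponding component of KL, so KM = 1/6·KL and the points are collinear.

Yes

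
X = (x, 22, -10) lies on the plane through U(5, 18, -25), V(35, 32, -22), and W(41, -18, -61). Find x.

-43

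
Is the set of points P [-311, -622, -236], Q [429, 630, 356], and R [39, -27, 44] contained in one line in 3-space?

PQ = (740, 1252, 592), PR = (350, 595, 280).
Comparing components 2 and 3: (1252)(280) − (592)(595) = -1680 ≠ 0, so PQ and PR are not parallel and the points are not collinear.

No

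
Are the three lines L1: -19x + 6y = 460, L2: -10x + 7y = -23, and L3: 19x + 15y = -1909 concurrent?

Lines aᵢx + bᵢy = cᵢ with pairwise distinct directions are concurrent exactly when det[aᵢ bᵢ cᵢ] = 0.
Here the determinant is 0.
It vanishes, so the lines are concurrent at (-46, -69).

Yes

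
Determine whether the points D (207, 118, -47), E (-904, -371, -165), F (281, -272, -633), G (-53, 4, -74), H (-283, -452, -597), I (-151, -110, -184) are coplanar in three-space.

The plane through D, E, F has normal n = DE × DF = (240534, -659778, 469476) and equation n·P = -50128638.
Checking the remaining points: n·G = -50128638, n·H = -50128638, n·I = -50128638.
All equal -50128638, so all 6 points lie in one plane.

Yes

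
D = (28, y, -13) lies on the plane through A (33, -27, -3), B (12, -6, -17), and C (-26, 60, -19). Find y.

A normal to the plane is n = AB × AC = (882, 490, -588).
D lies in the plane iff n · AD = 0.
This gives (490)y + (14700) = 0, so y = -30.

-30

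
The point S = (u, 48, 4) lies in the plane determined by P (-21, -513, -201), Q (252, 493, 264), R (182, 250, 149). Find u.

Coplanarity requires PQ · (PR × PS) = 0.
PQ = (273, 1006, 465), PR = (203, 763, 350); the triple product is linear in u with coefficient -2695 and constant term 132055.
Setting it to zero: u = 49.

49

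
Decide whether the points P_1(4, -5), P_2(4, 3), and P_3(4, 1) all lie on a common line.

Yes

P_1P_2 = (0, 8), P_1P_3 = (0, 6).
Checking proportionality: P_1P_3 = 3/4·P_1P_2, so the vectors are parallel and the points are collinear.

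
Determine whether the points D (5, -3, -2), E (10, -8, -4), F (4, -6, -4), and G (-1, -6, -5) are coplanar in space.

A normal to the plane through D, E, F is n = DE × DF = (4, 12, -20).
The plane has equation n·P = 24. For G: n·G = 24.
Equal, so G lies in the plane and all four are coplanar.

Yes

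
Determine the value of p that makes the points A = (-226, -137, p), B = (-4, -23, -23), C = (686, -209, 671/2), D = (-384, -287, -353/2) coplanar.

-235/2

The points are coplanar iff AB · (AC × AD) = 0.
Expanding, this is linear in p: (252840)p + (29708700) = 0.
So p = -235/2.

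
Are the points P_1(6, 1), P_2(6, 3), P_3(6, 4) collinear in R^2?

Yes

P_1P_2 = (0, 2), P_1P_3 = (0, 3).
det[P_1P_2; P_1P_3] = (0)(3) − (2)(0) = 0.
The determinant is zero, so the points are collinear.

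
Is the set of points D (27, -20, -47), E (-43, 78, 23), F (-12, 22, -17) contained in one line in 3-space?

No

DE = (-70, 98, 70), DF = (-39, 42, 30).
DE × DF = (0, -630, 882).
The cross product is nonzero, so the points do not lie on one line.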